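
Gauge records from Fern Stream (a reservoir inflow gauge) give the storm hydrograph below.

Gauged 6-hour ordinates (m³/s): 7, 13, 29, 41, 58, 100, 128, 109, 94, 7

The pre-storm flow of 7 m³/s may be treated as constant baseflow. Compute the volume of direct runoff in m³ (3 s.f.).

Direct-runoff ordinates (Q − Q_b): 0.0, 6.0, 22.0, 34.0, 51.0, 93.0, 121.0, 102.0, 87.0, 0.0 m³/s.
ΣQ_DR = 516.0 m³/s.
With Δt = 6 h = 21600 s, V = ΣQ_DR · Δt = 516.0 × 21600 = 1.11 × 10^7 m³.

V ≈ 1.11 × 10^7 m³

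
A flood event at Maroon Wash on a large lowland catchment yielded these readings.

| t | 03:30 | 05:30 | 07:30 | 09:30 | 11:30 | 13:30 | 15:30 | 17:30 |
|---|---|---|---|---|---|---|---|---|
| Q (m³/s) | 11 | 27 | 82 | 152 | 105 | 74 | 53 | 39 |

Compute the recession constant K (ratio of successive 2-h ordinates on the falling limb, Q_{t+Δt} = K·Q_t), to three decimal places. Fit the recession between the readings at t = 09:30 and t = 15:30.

Using the recession-limb readings at t = 09:30 and t = 15:30: Q falls from 152 to 53 m³/s over 3 intervals.
K = (Q₂/Q₁)^(1/3) = (53/152)^(1/3) = 0.704.

K ≈ 0.704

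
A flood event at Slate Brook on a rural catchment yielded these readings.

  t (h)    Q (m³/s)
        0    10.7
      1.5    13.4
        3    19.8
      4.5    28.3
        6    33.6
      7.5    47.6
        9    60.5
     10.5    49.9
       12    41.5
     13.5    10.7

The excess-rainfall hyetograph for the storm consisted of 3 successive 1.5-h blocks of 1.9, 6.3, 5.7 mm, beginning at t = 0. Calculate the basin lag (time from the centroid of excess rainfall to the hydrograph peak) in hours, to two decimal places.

Centroid of excess rainfall: t_c = Σ P_i·t̄_i / ΣP_i = 2.6601 h (block centres at 0.75, 2.25, 3.75 h).
Hydrograph peak occurs at t = 9 h, so basin lag t_L = 9 − 2.6601 = 6.34 h.

t_L ≈ 6.34 h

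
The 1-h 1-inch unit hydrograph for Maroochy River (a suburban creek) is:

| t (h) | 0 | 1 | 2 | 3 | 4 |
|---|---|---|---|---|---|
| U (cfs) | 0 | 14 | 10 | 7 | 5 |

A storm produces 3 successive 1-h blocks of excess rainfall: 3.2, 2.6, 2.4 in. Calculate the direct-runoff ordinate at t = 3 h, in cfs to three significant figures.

Q ≈ 82.0 cfs

By discrete convolution, Q_j = Σ (P_i / 1 in) · U_{j−i}.
At t = 3 h (j=3): Q = (3.2/1)·7 + (2.6/1)·10 + (2.4/1)·14 = 82.0 cfs.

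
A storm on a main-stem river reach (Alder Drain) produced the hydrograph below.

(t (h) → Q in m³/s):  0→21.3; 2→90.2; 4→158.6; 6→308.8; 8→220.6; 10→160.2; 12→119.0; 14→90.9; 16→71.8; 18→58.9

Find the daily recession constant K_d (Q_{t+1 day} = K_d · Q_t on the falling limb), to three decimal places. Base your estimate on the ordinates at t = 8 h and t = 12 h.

K_d ≈ 0.025

Between t = 8 h and t = 12 h the flow falls from 220.6 to 119.0 m³/s over 2×2 h = 4 h.
Per-interval ratio K = (119.0/220.6)^(1/2) = 0.7345; K_d = K^(24/2) = 0.025.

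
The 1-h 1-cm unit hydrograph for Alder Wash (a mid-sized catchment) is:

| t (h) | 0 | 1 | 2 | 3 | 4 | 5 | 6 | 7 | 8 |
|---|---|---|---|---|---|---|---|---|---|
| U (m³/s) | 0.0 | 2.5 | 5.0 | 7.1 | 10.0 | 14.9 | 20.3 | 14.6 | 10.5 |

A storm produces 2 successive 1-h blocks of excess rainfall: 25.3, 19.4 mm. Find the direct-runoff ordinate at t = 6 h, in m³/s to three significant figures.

Q ≈ 80.3 m³/s

By discrete convolution, Q_j = Σ (P_i / 10 mm) · U_{j−i}.
At t = 6 h (j=6): Q = (25.3/10)·20.3 + (19.4/10)·14.9 = 80.3 m³/s.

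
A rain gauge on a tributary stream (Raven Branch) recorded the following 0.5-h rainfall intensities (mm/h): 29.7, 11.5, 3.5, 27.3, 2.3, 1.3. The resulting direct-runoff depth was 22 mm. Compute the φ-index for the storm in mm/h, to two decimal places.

φ ≈ 8.17 mm/h

Only the 3 blocks with intensity above φ contribute runoff: 29.7, 11.5, 27.3 mm/h.
Σ(I−φ)·Δt = d  ⇒  (29.7+11.5+27.3 − 3φ)·0.5 = 22
φ = (68.50 − 22/0.5) / 3 = 8.17 mm/h.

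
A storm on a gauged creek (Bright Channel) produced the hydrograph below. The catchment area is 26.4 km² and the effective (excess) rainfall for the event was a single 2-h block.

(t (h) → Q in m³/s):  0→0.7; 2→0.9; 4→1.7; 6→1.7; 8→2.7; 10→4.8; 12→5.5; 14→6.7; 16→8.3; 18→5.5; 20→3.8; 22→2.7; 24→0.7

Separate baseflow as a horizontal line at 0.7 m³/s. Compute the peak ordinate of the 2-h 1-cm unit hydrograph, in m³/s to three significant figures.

Direct runoff: 0.0, 0.2, 1.0, 1.0, 2.0, 4.1, 4.8, 6.0, 7.6, 4.8, 3.1, 2.0, 0.0 m³/s; ΣQ_DR = 36.60 m³/s, peak = 7.6 m³/s.
Runoff depth d = ΣQ_DR·Δt / A = 36.60 × 7200 / (26.4 km²) = 9.982 mm.
The 1-cm UH is the DRH scaled by (10 mm)/d, so U_p = 7.6 × 10/9.982 = 7.61 m³/s.

U_p ≈ 7.61 m³/s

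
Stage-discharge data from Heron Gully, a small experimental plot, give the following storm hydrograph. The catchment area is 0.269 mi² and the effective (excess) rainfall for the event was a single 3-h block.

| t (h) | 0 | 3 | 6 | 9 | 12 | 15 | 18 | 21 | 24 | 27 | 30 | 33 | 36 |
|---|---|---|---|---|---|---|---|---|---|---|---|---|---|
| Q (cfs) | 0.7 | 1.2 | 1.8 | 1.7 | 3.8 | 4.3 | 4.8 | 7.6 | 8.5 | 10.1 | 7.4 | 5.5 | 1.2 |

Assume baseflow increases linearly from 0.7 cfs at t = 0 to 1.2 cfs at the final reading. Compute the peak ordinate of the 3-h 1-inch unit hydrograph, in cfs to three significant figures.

U_p ≈ 11.3 cfs

Direct runoff: 0.00, 0.46, 1.02, 0.88, 2.93, 3.39, 3.85, 6.61, 7.47, 9.03, 6.28, 4.34, 0.00 cfs; ΣQ_DR = 46.25 cfs, peak = 9.03 cfs.
Runoff depth d = ΣQ_DR·Δt / A = 46.25 × 10800 / (0.269 mi²) = 0.7993 in.
The 1-inch UH is the DRH scaled by (1 in)/d, so U_p = 9.03 × 1/0.7993 = 11.3 cfs.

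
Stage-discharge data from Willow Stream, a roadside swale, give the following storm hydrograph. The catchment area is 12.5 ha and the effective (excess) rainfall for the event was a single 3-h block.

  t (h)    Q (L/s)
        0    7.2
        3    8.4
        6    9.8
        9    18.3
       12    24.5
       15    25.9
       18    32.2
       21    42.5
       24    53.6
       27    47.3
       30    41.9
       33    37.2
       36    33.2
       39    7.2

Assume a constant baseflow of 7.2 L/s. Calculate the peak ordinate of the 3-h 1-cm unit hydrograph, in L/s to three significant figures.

U_p ≈ 18.6 L/s

Direct runoff: 0.0, 1.2, 2.6, 11.1, 17.3, 18.7, 25.0, 35.3, 46.4, 40.1, 34.7, 30.0, 26.0, 0.0 L/s; ΣQ_DR = 288.4 L/s, peak = 46.4 L/s.
Runoff depth d = ΣQ_DR·Δt / A = 288.4 × 10800 / (12.5 ha) = 24.92 mm.
The 1-cm UH is the DRH scaled by (10 mm)/d, so U_p = 46.4 × 10/24.92 = 18.6 L/s.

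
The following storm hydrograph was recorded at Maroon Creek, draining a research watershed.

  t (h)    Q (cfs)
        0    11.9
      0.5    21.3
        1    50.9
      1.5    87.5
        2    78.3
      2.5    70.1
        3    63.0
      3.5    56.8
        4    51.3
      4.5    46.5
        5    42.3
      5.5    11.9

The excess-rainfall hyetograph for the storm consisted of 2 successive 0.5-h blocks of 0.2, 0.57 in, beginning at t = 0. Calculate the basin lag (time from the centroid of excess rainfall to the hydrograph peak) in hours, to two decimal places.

t_L ≈ 0.88 h

Centroid of excess rainfall: t_c = Σ P_i·t̄_i / ΣP_i = 0.6201 h (block centres at 0.25, 0.75 h).
Hydrograph peak occurs at t = 1.5 h, so basin lag t_L = 1.5 − 0.6201 = 0.88 h.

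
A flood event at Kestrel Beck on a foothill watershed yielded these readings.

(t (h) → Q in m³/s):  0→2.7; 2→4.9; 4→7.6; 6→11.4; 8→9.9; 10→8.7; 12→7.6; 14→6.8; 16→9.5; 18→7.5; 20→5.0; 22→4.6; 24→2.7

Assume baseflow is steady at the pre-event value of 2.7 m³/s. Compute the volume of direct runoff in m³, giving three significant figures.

V ≈ 3.87 × 10^5 m³

Direct-runoff ordinates (Q − Q_b): 0.0, 2.2, 4.9, 8.7, 7.2, 6.0, 4.9, 4.1, 6.8, 4.8, 2.3, 1.9, 0.0 m³/s.
ΣQ_DR = 53.80 m³/s.
With Δt = 2 h = 7200 s, V = ΣQ_DR · Δt = 53.80 × 7200 = 3.87 × 10^5 m³.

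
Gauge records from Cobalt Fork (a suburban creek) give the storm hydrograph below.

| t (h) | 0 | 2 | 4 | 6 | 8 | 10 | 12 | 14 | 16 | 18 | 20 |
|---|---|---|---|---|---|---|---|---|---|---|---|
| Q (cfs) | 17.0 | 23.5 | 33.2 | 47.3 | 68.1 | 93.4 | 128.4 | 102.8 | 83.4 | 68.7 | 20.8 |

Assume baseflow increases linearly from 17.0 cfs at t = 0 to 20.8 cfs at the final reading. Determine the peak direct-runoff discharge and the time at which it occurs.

Q_p = 109.12 cfs at t = 12 h

Subtracting baseflow gives direct-runoff ordinates: 0.00, 6.12, 15.44, 29.16, 49.58, 74.50, 109.12, 83.14, 63.36, 48.28, 0.00 cfs.
The maximum is 109.12 cfs, occurring at the reading for t = 12 h.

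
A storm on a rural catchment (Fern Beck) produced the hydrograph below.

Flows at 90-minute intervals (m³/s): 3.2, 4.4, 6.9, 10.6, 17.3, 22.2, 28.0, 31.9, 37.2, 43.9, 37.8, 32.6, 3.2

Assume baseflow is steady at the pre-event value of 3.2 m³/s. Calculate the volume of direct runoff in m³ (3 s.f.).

Direct-runoff ordinates (Q − Q_b): 0.0, 1.2, 3.7, 7.4, 14.1, 19.0, 24.8, 28.7, 34.0, 40.7, 34.6, 29.4, 0.0 m³/s.
ΣQ_DR = 237.6 m³/s.
With Δt = 1.5 h = 5400 s, V = ΣQ_DR · Δt = 237.6 × 5400 = 1.28 × 10^6 m³.

V ≈ 1.28 × 10^6 m³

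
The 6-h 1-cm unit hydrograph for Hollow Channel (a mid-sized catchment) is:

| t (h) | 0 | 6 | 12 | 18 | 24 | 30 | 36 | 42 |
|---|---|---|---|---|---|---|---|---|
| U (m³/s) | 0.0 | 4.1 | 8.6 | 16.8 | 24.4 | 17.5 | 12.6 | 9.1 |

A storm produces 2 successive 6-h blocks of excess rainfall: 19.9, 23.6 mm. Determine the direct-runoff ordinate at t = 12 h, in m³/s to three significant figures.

Q ≈ 26.8 m³/s

By discrete convolution, Q_j = Σ (P_i / 10 mm) · U_{j−i}.
At t = 12 h (j=2): Q = (19.9/10)·8.6 + (23.6/10)·4.1 = 26.8 m³/s.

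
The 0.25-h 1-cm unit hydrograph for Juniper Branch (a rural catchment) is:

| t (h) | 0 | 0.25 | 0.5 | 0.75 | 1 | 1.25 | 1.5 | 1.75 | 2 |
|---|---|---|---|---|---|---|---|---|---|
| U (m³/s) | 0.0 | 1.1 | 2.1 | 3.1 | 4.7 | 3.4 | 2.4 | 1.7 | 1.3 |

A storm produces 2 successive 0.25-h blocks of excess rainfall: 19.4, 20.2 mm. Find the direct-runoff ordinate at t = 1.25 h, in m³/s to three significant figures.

By discrete convolution, Q_j = Σ (P_i / 10 mm) · U_{j−i}.
At t = 1.25 h (j=5): Q = (19.4/10)·3.4 + (20.2/10)·4.7 = 16.1 m³/s.

Q ≈ 16.1 m³/s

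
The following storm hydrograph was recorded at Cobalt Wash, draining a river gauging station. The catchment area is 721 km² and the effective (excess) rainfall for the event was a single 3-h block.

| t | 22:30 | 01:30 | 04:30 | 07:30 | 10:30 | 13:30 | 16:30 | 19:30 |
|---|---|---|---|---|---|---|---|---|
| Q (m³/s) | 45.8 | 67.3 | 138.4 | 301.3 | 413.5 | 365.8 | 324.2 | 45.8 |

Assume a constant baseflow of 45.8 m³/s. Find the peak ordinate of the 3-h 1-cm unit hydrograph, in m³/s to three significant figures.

Direct runoff: 0.0, 21.5, 92.6, 255.5, 367.7, 320.0, 278.4, 0.0 m³/s; ΣQ_DR = 1336 m³/s, peak = 367.7 m³/s.
Runoff depth d = ΣQ_DR·Δt / A = 1336 × 10800 / (721 km²) = 20.01 mm.
The 1-cm UH is the DRH scaled by (10 mm)/d, so U_p = 367.7 × 10/20.01 = 184 m³/s.

U_p ≈ 184 m³/s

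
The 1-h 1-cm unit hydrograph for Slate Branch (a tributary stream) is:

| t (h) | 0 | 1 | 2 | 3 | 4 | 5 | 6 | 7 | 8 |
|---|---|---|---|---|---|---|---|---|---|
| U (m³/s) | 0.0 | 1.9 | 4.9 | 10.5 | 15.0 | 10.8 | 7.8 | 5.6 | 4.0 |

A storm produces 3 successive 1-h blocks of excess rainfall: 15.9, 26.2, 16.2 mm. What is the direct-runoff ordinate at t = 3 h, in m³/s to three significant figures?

By discrete convolution, Q_j = Σ (P_i / 10 mm) · U_{j−i}.
At t = 3 h (j=3): Q = (15.9/10)·10.5 + (26.2/10)·4.9 + (16.2/10)·1.9 = 32.6 m³/s.

Q ≈ 32.6 m³/s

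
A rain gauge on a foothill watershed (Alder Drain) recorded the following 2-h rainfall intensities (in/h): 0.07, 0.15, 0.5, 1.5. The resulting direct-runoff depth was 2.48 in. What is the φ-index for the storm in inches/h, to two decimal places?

φ ≈ 0.38 in/h

Only the 2 blocks with intensity above φ contribute runoff: 0.5, 1.5 in/h.
Σ(I−φ)·Δt = d  ⇒  (0.5+1.5 − 2φ)·2 = 2.48
φ = (2.000 − 2.48/2) / 2 = 0.38 in/h.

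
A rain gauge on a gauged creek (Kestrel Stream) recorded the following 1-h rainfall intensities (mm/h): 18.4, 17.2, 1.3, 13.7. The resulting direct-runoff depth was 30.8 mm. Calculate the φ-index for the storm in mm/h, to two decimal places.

Only the 3 blocks with intensity above φ contribute runoff: 18.4, 17.2, 13.7 mm/h.
Σ(I−φ)·Δt = d  ⇒  (18.4+17.2+13.7 − 3φ)·1 = 30.8
φ = (49.30 − 30.8/1) / 3 = 6.17 mm/h.

φ ≈ 6.17 mm/h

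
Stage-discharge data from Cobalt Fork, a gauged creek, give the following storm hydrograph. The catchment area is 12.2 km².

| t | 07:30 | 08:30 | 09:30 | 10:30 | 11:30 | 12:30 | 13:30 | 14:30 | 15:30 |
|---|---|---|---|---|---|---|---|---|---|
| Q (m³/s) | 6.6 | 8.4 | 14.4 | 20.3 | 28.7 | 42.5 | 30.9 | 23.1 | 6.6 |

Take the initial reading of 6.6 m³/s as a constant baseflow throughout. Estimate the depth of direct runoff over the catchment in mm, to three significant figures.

d ≈ 36.0 mm

Direct runoff: 0.0, 1.8, 7.8, 13.7, 22.1, 35.9, 24.3, 16.5, 0.0 m³/s; ΣQ_DR = 122.1 m³/s.
V = ΣQ_DR · Δt = 122.1 × 3600 s = 4.396 × 10^5 m³.
Over A = 12.2 km², depth = V / A = 36.0 mm.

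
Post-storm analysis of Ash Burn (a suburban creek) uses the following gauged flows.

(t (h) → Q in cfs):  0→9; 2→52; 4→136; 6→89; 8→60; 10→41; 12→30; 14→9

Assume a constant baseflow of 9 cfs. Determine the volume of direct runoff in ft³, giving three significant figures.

Direct-runoff ordinates (Q − Q_b): 0.0, 43.0, 127.0, 80.0, 51.0, 32.0, 21.0, 0.0 cfs.
ΣQ_DR = 354.0 cfs.
With Δt = 2 h = 7200 s, V = ΣQ_DR · Δt = 354.0 × 7200 = 2.55 × 10^6 ft³.

V ≈ 2.55 × 10^6 ft³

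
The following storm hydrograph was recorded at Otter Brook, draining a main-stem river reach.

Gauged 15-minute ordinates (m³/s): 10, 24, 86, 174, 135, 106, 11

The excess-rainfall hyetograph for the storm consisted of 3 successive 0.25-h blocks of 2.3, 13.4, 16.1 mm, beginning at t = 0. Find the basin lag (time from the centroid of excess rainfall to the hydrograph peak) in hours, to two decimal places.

Centroid of excess rainfall: t_c = Σ P_i·t̄_i / ΣP_i = 0.4835 h (block centres at 0.125, 0.375, 0.625 h).
Hydrograph peak occurs at t = 0.75 h, so basin lag t_L = 0.75 − 0.4835 = 0.27 h.

t_L ≈ 0.27 h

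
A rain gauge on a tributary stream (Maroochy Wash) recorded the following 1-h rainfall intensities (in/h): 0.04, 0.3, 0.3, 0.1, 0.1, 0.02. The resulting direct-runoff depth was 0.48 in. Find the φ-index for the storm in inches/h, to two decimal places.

φ ≈ 0.08 in/h

Only the 4 blocks with intensity above φ contribute runoff: 0.3, 0.3, 0.1, 0.1 in/h.
Σ(I−φ)·Δt = d  ⇒  (0.3+0.3+0.1+0.1 − 4φ)·1 = 0.48
φ = (0.8000 − 0.48/1) / 4 = 0.08 in/h.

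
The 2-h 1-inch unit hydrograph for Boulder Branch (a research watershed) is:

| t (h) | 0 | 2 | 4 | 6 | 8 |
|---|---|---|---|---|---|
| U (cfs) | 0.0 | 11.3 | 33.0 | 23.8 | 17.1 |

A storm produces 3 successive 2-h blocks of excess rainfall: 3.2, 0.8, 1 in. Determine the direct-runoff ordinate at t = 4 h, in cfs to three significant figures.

By discrete convolution, Q_j = Σ (P_i / 1 in) · U_{j−i}.
At t = 4 h (j=2): Q = (3.2/1)·33.0 + (0.8/1)·11.3 + (1/1)·0.0 = 115 cfs.

Q ≈ 115 cfs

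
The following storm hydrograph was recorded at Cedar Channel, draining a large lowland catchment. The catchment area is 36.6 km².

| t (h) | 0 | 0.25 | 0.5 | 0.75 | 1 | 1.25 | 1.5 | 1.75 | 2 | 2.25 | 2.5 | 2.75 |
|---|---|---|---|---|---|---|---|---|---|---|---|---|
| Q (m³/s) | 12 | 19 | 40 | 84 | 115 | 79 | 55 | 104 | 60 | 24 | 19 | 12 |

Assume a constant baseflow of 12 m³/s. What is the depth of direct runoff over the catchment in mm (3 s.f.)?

Direct runoff: 0.0, 7.0, 28.0, 72.0, 103.0, 67.0, 43.0, 92.0, 48.0, 12.0, 7.0, 0.0 m³/s; ΣQ_DR = 479.0 m³/s.
V = ΣQ_DR · Δt = 479.0 × 900 s = 4.311 × 10^5 m³.
Over A = 36.6 km², depth = V / A = 11.8 mm.

d ≈ 11.8 mm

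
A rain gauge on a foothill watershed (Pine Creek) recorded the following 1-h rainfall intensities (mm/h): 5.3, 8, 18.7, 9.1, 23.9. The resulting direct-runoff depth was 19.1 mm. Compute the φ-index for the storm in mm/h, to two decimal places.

Only the 2 blocks with intensity above φ contribute runoff: 18.7, 23.9 mm/h.
Σ(I−φ)·Δt = d  ⇒  (18.7+23.9 − 2φ)·1 = 19.1
φ = (42.60 − 19.1/1) / 2 = 11.75 mm/h.

φ ≈ 11.75 mm/h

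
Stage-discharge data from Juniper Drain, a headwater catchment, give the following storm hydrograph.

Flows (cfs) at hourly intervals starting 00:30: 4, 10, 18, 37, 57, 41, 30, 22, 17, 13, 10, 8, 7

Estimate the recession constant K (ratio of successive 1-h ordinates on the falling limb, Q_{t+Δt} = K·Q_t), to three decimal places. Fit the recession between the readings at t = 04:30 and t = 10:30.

K ≈ 0.748

Using the recession-limb readings at t = 04:30 and t = 10:30: Q falls from 57 to 10 cfs over 6 intervals.
K = (Q₂/Q₁)^(1/6) = (10/57)^(1/6) = 0.748.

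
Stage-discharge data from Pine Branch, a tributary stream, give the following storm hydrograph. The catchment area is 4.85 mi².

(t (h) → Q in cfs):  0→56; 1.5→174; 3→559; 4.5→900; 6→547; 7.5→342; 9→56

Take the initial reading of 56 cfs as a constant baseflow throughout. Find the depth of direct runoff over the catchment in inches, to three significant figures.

Direct runoff: 0.0, 118.0, 503.0, 844.0, 491.0, 286.0, 0.0 cfs; ΣQ_DR = 2242 cfs.
V = ΣQ_DR · Δt = 2242 × 5400 s = 1.211 × 10^7 ft³.
Over A = 4.85 mi², depth = V / A = 1.07 in.

d ≈ 1.07 in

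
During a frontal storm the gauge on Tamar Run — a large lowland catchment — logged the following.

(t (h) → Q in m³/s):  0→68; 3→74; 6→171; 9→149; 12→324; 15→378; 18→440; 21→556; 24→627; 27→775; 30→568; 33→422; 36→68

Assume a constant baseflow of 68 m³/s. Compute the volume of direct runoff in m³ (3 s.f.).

Direct-runoff ordinates (Q − Q_b): 0.0, 6.0, 103.0, 81.0, 256.0, 310.0, 372.0, 488.0, 559.0, 707.0, 500.0, 354.0, 0.0 m³/s.
ΣQ_DR = 3736 m³/s.
With Δt = 3 h = 10800 s, V = ΣQ_DR · Δt = 3736 × 10800 = 4.03 × 10^7 m³.

V ≈ 4.03 × 10^7 m³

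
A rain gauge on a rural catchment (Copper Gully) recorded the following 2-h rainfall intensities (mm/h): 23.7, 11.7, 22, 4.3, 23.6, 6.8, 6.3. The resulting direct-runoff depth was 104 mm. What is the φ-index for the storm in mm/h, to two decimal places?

Only the 4 blocks with intensity above φ contribute runoff: 23.7, 11.7, 22, 23.6 mm/h.
Σ(I−φ)·Δt = d  ⇒  (23.7+11.7+22+23.6 − 4φ)·2 = 104
φ = (81.00 − 104/2) / 4 = 7.25 mm/h.

φ ≈ 7.25 mm/h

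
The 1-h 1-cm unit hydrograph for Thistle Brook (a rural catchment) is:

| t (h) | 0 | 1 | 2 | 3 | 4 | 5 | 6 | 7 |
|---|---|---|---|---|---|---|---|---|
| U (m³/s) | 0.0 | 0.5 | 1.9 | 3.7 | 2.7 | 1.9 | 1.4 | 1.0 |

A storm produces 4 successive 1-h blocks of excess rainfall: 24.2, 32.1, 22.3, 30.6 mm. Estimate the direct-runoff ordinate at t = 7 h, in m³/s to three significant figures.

Q ≈ 19.4 m³/s

By discrete convolution, Q_j = Σ (P_i / 10 mm) · U_{j−i}.
At t = 7 h (j=7): Q = (24.2/10)·1.0 + (32.1/10)·1.4 + (22.3/10)·1.9 + (30.6/10)·2.7 = 19.4 m³/s.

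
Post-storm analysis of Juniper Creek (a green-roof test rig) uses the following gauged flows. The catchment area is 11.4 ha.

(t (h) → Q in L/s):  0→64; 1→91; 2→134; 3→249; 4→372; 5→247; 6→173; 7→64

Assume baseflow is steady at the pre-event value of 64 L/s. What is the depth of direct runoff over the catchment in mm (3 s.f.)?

d ≈ 27.9 mm

Direct runoff: 0.0, 27.0, 70.0, 185.0, 308.0, 183.0, 109.0, 0.0 L/s; ΣQ_DR = 882.0 L/s.
V = ΣQ_DR · Δt = 882.0 × 3600 s = 3.175 × 10^6 L.
Over A = 11.4 ha, depth = V / A = 27.9 mm.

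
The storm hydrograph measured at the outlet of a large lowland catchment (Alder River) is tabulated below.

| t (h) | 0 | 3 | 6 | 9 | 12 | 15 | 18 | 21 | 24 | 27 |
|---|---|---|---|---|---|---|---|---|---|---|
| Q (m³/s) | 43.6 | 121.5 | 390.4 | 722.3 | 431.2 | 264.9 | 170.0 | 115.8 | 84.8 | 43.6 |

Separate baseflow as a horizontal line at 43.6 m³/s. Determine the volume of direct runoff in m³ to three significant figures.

Direct-runoff ordinates (Q − Q_b): 0.0, 77.9, 346.8, 678.7, 387.6, 221.3, 126.4, 72.2, 41.2, 0.0 m³/s.
ΣQ_DR = 1952 m³/s.
With Δt = 3 h = 10800 s, V = ΣQ_DR · Δt = 1952 × 10800 = 2.11 × 10^7 m³.

V ≈ 2.11 × 10^7 m³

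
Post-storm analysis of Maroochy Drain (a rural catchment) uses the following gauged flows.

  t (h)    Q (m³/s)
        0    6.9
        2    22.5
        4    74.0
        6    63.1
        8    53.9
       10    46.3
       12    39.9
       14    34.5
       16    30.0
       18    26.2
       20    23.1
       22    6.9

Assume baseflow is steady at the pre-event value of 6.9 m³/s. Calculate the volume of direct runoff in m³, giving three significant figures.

Direct-runoff ordinates (Q − Q_b): 0.0, 15.6, 67.1, 56.2, 47.0, 39.4, 33.0, 27.6, 23.1, 19.3, 16.2, 0.0 m³/s.
ΣQ_DR = 344.5 m³/s.
With Δt = 2 h = 7200 s, V = ΣQ_DR · Δt = 344.5 × 7200 = 2.48 × 10^6 m³.

V ≈ 2.48 × 10^6 m³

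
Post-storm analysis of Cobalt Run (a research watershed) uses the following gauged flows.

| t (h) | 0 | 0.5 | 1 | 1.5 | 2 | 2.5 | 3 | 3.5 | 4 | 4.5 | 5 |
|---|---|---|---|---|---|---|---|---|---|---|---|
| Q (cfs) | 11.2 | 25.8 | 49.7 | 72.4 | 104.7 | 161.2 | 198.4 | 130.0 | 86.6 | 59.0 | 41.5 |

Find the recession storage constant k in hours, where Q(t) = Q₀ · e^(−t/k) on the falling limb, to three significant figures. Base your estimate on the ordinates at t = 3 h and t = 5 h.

On the falling limb, Q drops from 198.4 to 41.5 cfs between t = 3 h and t = 5 h (Δt = 2 h).
k = −Δt / ln(Q₂/Q₁) = −2 / ln(41.5/198.4) = 1.28 h.

k ≈ 1.28 h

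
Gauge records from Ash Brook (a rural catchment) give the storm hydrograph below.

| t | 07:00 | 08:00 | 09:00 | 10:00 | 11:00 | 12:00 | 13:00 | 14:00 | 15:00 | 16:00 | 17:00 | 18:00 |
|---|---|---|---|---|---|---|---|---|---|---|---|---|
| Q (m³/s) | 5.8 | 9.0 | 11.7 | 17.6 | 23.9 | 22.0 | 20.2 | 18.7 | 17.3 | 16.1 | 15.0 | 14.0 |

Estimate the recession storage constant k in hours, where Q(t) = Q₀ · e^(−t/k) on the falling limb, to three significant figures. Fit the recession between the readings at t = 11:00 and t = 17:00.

On the falling limb, Q drops from 23.9 to 15.0 m³/s between t = 11:00 and t = 17:00 (Δt = 6 h).
k = −Δt / ln(Q₂/Q₁) = −6 / ln(15.0/23.9) = 12.9 h.

k ≈ 12.9 h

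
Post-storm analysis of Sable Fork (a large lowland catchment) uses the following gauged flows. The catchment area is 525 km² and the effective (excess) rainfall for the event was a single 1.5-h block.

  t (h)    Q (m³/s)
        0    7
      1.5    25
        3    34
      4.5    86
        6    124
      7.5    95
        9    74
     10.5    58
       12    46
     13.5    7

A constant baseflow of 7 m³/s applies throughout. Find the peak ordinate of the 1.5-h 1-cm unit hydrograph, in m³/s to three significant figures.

Direct runoff: 0.0, 18.0, 27.0, 79.0, 117.0, 88.0, 67.0, 51.0, 39.0, 0.0 m³/s; ΣQ_DR = 486.0 m³/s, peak = 117.0 m³/s.
Runoff depth d = ΣQ_DR·Δt / A = 486.0 × 5400 / (525 km²) = 4.999 mm.
The 1-cm UH is the DRH scaled by (10 mm)/d, so U_p = 117.0 × 10/4.999 = 234 m³/s.

U_p ≈ 234 m³/s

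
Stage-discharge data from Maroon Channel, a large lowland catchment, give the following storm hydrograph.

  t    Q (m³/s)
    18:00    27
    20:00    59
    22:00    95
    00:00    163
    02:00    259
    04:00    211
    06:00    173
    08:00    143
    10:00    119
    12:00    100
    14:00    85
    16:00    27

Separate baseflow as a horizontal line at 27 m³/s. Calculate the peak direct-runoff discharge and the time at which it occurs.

Subtracting baseflow gives direct-runoff ordinates: 0.0, 32.0, 68.0, 136.0, 232.0, 184.0, 146.0, 116.0, 92.0, 73.0, 58.0, 0.0 m³/s.
The maximum is 232.0 m³/s, occurring at the reading for t = 02:00.

Q_p = 232.0 m³/s at t = 02:00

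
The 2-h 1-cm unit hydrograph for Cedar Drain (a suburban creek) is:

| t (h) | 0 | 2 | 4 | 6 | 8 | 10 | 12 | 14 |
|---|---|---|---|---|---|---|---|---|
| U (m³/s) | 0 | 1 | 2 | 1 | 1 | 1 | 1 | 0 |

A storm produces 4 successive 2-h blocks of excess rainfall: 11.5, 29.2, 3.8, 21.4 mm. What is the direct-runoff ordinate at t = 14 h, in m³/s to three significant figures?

Q ≈ 5.44 m³/s

By discrete convolution, Q_j = Σ (P_i / 10 mm) · U_{j−i}.
At t = 14 h (j=7): Q = (11.5/10)·0 + (29.2/10)·1 + (3.8/10)·1 + (21.4/10)·1 = 5.44 m³/s.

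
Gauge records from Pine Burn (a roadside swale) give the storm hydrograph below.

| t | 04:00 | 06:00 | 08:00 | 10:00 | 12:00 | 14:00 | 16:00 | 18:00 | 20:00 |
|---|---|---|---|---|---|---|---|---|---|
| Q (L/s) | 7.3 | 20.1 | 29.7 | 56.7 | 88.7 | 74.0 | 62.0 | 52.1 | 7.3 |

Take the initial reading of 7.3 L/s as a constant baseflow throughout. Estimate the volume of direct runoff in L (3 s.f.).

Direct-runoff ordinates (Q − Q_b): 0.0, 12.8, 22.4, 49.4, 81.4, 66.7, 54.7, 44.8, 0.0 L/s.
ΣQ_DR = 332.2 L/s.
With Δt = 2 h = 7200 s, V = ΣQ_DR · Δt = 332.2 × 7200 = 2.39 × 10^6 L.

V ≈ 2.39 × 10^6 L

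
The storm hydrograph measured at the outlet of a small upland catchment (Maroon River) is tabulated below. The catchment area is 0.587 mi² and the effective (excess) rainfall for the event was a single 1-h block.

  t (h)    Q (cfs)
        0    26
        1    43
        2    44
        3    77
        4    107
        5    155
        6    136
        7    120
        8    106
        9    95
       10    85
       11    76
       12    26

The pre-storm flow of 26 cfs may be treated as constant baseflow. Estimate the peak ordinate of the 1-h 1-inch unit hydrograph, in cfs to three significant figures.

U_p ≈ 64.5 cfs

Direct runoff: 0.0, 17.0, 18.0, 51.0, 81.0, 129.0, 110.0, 94.0, 80.0, 69.0, 59.0, 50.0, 0.0 cfs; ΣQ_DR = 758.0 cfs, peak = 129.0 cfs.
Runoff depth d = ΣQ_DR·Δt / A = 758.0 × 3600 / (0.587 mi²) = 2.001 in.
The 1-inch UH is the DRH scaled by (1 in)/d, so U_p = 129.0 × 1/2.001 = 64.5 cfs.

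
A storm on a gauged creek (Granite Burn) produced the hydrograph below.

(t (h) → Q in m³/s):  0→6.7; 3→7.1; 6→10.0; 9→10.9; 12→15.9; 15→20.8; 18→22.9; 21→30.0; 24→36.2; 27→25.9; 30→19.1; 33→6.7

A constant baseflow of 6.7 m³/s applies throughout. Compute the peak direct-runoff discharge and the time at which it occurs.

Q_p = 29.5 m³/s at t = 24 h

Subtracting baseflow gives direct-runoff ordinates: 0.0, 0.4, 3.3, 4.2, 9.2, 14.1, 16.2, 23.3, 29.5, 19.2, 12.4, 0.0 m³/s.
The maximum is 29.5 m³/s, occurring at the reading for t = 24 h.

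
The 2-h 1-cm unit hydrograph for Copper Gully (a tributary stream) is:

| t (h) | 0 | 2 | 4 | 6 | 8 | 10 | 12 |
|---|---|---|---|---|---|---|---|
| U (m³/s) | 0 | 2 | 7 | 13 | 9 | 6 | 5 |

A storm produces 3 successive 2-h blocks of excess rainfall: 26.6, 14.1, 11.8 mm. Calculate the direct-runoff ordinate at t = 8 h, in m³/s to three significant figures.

Q ≈ 50.5 m³/s

By discrete convolution, Q_j = Σ (P_i / 10 mm) · U_{j−i}.
At t = 8 h (j=4): Q = (26.6/10)·9 + (14.1/10)·13 + (11.8/10)·7 = 50.5 m³/s.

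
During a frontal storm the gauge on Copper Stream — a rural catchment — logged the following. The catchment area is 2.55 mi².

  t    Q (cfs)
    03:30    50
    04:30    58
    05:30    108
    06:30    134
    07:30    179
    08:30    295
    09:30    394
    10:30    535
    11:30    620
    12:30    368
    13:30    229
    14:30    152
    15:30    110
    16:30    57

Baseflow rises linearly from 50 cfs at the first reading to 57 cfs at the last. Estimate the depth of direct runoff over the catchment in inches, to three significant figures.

d ≈ 1.54 in

Direct runoff: 0.00, 7.46, 56.92, 82.38, 126.85, 242.31, 340.77, 481.23, 565.69, 313.15, 173.62, 96.08, 53.54, 0.00 cfs; ΣQ_DR = 2540 cfs.
V = ΣQ_DR · Δt = 2540 × 3600 s = 9.144 × 10^6 ft³.
Over A = 2.55 mi², depth = V / A = 1.54 in.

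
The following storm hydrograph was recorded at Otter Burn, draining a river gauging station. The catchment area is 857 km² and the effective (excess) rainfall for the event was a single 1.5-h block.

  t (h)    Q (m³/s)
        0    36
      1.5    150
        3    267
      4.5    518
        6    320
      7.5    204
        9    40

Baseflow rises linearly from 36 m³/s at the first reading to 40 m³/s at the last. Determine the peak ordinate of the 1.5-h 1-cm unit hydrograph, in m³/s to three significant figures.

Direct runoff: 0.00, 113.33, 229.67, 480.00, 281.33, 164.67, 0.00 m³/s; ΣQ_DR = 1269 m³/s, peak = 480.00 m³/s.
Runoff depth d = ΣQ_DR·Δt / A = 1269 × 5400 / (857 km²) = 7.996 mm.
The 1-cm UH is the DRH scaled by (10 mm)/d, so U_p = 480.00 × 10/7.996 = 600 m³/s.

U_p ≈ 600 m³/s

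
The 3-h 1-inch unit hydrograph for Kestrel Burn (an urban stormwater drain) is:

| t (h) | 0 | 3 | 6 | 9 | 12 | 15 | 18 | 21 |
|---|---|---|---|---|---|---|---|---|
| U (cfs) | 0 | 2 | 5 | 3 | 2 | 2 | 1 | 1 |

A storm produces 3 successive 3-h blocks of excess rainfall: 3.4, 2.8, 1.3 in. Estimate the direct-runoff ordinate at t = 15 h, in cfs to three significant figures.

Q ≈ 16.3 cfs

By discrete convolution, Q_j = Σ (P_i / 1 in) · U_{j−i}.
At t = 15 h (j=5): Q = (3.4/1)·2 + (2.8/1)·2 + (1.3/1)·3 = 16.3 cfs.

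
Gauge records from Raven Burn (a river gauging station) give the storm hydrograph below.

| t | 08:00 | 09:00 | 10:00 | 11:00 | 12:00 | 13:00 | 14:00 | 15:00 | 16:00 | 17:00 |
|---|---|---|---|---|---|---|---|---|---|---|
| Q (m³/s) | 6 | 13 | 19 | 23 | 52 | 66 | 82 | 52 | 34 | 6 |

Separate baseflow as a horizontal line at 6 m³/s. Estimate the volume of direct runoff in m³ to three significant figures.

V ≈ 1.05 × 10^6 m³

Direct-runoff ordinates (Q − Q_b): 0.0, 7.0, 13.0, 17.0, 46.0, 60.0, 76.0, 46.0, 28.0, 0.0 m³/s.
ΣQ_DR = 293.0 m³/s.
With Δt = 1 h = 3600 s, V = ΣQ_DR · Δt = 293.0 × 3600 = 1.05 × 10^6 m³.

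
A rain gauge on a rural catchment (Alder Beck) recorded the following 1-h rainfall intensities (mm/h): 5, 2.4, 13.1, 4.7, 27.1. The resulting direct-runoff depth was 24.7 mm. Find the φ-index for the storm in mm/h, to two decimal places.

φ ≈ 7.75 mm/h

Only the 2 blocks with intensity above φ contribute runoff: 13.1, 27.1 mm/h.
Σ(I−φ)·Δt = d  ⇒  (13.1+27.1 − 2φ)·1 = 24.7
φ = (40.20 − 24.7/1) / 2 = 7.75 mm/h.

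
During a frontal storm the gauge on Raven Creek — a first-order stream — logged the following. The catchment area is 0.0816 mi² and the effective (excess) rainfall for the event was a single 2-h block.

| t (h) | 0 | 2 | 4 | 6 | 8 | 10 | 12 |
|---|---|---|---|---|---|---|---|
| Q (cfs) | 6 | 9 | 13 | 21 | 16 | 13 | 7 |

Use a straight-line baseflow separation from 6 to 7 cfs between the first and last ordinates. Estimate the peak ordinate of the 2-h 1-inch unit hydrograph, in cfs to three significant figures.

Direct runoff: 0.00, 2.83, 6.67, 14.50, 9.33, 6.17, 0.00 cfs; ΣQ_DR = 39.50 cfs, peak = 14.50 cfs.
Runoff depth d = ΣQ_DR·Δt / A = 39.50 × 7200 / (0.0816 mi²) = 1.500 in.
The 1-inch UH is the DRH scaled by (1 in)/d, so U_p = 14.50 × 1/1.500 = 9.67 cfs.

U_p ≈ 9.67 cfs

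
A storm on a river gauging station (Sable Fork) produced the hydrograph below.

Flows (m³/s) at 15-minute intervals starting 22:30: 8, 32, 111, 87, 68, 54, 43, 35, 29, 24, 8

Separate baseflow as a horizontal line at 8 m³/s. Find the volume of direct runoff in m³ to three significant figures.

V ≈ 3.70 × 10^5 m³

Direct-runoff ordinates (Q − Q_b): 0.0, 24.0, 103.0, 79.0, 60.0, 46.0, 35.0, 27.0, 21.0, 16.0, 0.0 m³/s.
ΣQ_DR = 411.0 m³/s.
With Δt = 0.25 h = 900 s, V = ΣQ_DR · Δt = 411.0 × 900 = 3.70 × 10^5 m³.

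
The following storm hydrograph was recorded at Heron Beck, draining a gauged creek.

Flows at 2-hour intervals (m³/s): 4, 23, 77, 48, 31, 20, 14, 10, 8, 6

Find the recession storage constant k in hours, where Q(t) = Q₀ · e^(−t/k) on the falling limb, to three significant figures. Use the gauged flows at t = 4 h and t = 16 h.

k ≈ 5.30 h

On the falling limb, Q drops from 77 to 8 m³/s between t = 4 h and t = 16 h (Δt = 12 h).
k = −Δt / ln(Q₂/Q₁) = −12 / ln(8/77) = 5.30 h.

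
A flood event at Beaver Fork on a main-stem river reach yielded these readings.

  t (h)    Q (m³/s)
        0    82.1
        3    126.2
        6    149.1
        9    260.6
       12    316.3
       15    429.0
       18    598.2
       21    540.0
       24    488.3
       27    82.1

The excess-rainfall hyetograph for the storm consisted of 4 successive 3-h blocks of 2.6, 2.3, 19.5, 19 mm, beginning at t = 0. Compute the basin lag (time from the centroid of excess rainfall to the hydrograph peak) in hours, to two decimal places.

Centroid of excess rainfall: t_c = Σ P_i·t̄_i / ΣP_i = 8.2949 h (block centres at 1.5, 4.5, 7.5, 10.5 h).
Hydrograph peak occurs at t = 18 h, so basin lag t_L = 18 − 8.2949 = 9.71 h.

t_L ≈ 9.71 h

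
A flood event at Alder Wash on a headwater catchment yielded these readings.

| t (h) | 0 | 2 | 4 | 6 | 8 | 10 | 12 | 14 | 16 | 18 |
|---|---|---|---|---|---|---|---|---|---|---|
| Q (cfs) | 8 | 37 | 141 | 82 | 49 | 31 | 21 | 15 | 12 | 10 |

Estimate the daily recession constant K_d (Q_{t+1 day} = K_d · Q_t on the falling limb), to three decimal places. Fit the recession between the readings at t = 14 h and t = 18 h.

K_d ≈ 0.088

Between t = 14 h and t = 18 h the flow falls from 15 to 10 cfs over 2×2 h = 4 h.
Per-interval ratio K = (10/15)^(1/2) = 0.8165; K_d = K^(24/2) = 0.088.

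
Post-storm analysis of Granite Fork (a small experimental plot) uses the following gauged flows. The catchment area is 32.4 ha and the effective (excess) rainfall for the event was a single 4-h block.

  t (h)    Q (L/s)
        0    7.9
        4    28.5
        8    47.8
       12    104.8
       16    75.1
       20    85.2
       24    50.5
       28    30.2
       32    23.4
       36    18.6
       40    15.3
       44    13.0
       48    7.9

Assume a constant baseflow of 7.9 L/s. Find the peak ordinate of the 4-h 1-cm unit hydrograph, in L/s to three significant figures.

Direct runoff: 0.0, 20.6, 39.9, 96.9, 67.2, 77.3, 42.6, 22.3, 15.5, 10.7, 7.4, 5.1, 0.0 L/s; ΣQ_DR = 405.5 L/s, peak = 96.9 L/s.
Runoff depth d = ΣQ_DR·Δt / A = 405.5 × 14400 / (32.4 ha) = 18.02 mm.
The 1-cm UH is the DRH scaled by (10 mm)/d, so U_p = 96.9 × 10/18.02 = 53.8 L/s.

U_p ≈ 53.8 L/s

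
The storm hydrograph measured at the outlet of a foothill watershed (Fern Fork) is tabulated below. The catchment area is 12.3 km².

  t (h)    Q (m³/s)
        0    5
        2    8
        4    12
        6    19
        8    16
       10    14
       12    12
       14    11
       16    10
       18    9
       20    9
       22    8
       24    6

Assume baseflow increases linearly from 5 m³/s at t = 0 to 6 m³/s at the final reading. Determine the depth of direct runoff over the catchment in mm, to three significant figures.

Direct runoff: 0.00, 2.92, 6.83, 13.75, 10.67, 8.58, 6.50, 5.42, 4.33, 3.25, 3.17, 2.08, 0.00 m³/s; ΣQ_DR = 67.50 m³/s.
V = ΣQ_DR · Δt = 67.50 × 7200 s = 4.860 × 10^5 m³.
Over A = 12.3 km², depth = V / A = 39.5 mm.

d ≈ 39.5 mm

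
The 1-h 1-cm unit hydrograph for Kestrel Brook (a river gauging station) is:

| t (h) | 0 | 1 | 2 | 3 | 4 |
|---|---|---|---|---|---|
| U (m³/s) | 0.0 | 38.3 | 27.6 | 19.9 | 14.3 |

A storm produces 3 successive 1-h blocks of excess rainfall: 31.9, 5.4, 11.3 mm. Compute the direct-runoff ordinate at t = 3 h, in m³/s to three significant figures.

By discrete convolution, Q_j = Σ (P_i / 10 mm) · U_{j−i}.
At t = 3 h (j=3): Q = (31.9/10)·19.9 + (5.4/10)·27.6 + (11.3/10)·38.3 = 122 m³/s.

Q ≈ 122 m³/s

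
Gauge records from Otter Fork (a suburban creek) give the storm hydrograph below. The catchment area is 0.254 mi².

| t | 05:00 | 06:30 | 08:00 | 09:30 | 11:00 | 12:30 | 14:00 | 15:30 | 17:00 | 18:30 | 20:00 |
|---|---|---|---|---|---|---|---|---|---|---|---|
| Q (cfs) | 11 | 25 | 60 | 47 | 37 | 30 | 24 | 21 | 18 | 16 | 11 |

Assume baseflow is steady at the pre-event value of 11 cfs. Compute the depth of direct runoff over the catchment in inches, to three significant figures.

d ≈ 1.64 in

Direct runoff: 0.0, 14.0, 49.0, 36.0, 26.0, 19.0, 13.0, 10.0, 7.0, 5.0, 0.0 cfs; ΣQ_DR = 179.0 cfs.
V = ΣQ_DR · Δt = 179.0 × 5400 s = 9.666 × 10^5 ft³.
Over A = 0.254 mi², depth = V / A = 1.64 in.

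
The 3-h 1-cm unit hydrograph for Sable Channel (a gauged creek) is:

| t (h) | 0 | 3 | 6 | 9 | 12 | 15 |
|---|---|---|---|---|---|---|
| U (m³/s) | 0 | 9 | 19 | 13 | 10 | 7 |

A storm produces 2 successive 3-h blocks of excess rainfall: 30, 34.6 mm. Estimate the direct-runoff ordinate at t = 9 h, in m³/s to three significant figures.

By discrete convolution, Q_j = Σ (P_i / 10 mm) · U_{j−i}.
At t = 9 h (j=3): Q = (30/10)·13 + (34.6/10)·19 = 105 m³/s.

Q ≈ 105 m³/s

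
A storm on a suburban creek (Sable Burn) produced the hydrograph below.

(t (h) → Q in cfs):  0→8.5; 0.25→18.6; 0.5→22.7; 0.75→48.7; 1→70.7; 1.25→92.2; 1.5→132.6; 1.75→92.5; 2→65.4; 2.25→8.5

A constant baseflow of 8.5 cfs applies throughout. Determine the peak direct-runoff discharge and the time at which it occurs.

Subtracting baseflow gives direct-runoff ordinates: 0.0, 10.1, 14.2, 40.2, 62.2, 83.7, 124.1, 84.0, 56.9, 0.0 cfs.
The maximum is 124.1 cfs, occurring at the reading for t = 1.5 h.

Q_p = 124.1 cfs at t = 1.5 h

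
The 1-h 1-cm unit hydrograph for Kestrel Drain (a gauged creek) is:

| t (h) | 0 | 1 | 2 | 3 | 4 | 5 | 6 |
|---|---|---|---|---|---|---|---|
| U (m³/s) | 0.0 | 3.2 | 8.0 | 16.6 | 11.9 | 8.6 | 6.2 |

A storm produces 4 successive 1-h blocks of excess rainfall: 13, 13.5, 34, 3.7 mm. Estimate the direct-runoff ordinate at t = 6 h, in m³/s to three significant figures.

Q ≈ 66.3 m³/s

By discrete convolution, Q_j = Σ (P_i / 10 mm) · U_{j−i}.
At t = 6 h (j=6): Q = (13/10)·6.2 + (13.5/10)·8.6 + (34/10)·11.9 + (3.7/10)·16.6 = 66.3 m³/s.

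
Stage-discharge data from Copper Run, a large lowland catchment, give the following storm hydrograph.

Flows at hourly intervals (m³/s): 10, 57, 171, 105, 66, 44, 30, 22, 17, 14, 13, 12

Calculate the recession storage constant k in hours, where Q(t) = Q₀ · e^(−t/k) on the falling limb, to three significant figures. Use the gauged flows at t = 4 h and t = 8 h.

On the falling limb, Q drops from 66 to 17 m³/s between t = 4 h and t = 8 h (Δt = 4 h).
k = −Δt / ln(Q₂/Q₁) = −4 / ln(17/66) = 2.95 h.

k ≈ 2.95 h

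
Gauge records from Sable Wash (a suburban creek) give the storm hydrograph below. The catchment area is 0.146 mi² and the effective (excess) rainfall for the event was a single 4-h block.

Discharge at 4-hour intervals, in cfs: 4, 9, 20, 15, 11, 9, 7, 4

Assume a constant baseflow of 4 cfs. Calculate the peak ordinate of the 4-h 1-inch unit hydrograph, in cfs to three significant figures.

U_p ≈ 8.02 cfs

Direct runoff: 0.0, 5.0, 16.0, 11.0, 7.0, 5.0, 3.0, 0.0 cfs; ΣQ_DR = 47.00 cfs, peak = 16.0 cfs.
Runoff depth d = ΣQ_DR·Δt / A = 47.00 × 14400 / (0.146 mi²) = 1.995 in.
The 1-inch UH is the DRH scaled by (1 in)/d, so U_p = 16.0 × 1/1.995 = 8.02 cfs.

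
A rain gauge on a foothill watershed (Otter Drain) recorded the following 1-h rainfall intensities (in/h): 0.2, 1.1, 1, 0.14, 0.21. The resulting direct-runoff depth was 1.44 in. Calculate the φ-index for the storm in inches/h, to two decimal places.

φ ≈ 0.33 in/h

Only the 2 blocks with intensity above φ contribute runoff: 1.1, 1 in/h.
Σ(I−φ)·Δt = d  ⇒  (1.1+1 − 2φ)·1 = 1.44
φ = (2.100 − 1.44/1) / 2 = 0.33 in/h.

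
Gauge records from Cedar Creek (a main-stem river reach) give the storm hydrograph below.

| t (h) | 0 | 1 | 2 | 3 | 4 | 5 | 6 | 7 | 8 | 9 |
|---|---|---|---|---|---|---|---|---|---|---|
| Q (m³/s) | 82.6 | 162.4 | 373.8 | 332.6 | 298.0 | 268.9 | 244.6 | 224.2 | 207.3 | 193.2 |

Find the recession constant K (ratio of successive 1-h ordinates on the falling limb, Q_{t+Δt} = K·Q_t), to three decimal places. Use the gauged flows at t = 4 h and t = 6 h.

Using the recession-limb readings at t = 4 h and t = 6 h: Q falls from 298.0 to 244.6 m³/s over 2 intervals.
K = (Q₂/Q₁)^(1/2) = (244.6/298.0)^(1/2) = 0.906.

K ≈ 0.906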